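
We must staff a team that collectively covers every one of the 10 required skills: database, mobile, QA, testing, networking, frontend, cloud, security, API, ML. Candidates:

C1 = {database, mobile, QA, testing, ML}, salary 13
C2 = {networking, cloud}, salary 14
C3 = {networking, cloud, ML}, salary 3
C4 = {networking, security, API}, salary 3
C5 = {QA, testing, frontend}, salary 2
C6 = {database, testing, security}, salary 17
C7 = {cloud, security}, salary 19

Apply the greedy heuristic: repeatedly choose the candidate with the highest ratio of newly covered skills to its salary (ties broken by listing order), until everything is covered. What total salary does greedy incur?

21

Pick 1: C5 adds 3 new (QA, testing, frontend) at salary 2 (ratio 3/2).
Pick 2: C3 adds 3 new (networking, cloud, ML) at salary 3 (ratio 3/3).
Pick 3: C4 adds 2 new (security, API) at salary 3 (ratio 2/3).
Pick 4: C1 adds 2 new (database, mobile) at salary 13 (ratio 2/13).
Greedy total salary: 2 + 3 + 3 + 13 = 21.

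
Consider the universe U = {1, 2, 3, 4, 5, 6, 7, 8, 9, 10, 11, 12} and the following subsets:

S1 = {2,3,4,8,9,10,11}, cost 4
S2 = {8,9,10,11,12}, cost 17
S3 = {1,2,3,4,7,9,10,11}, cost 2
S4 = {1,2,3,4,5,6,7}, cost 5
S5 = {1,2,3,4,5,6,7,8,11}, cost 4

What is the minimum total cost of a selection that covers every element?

S2, S5 cover every element at cost 17 + 4 = 21.
Any cover uses at least 2 sets; among all covering selections none totals below 21.

21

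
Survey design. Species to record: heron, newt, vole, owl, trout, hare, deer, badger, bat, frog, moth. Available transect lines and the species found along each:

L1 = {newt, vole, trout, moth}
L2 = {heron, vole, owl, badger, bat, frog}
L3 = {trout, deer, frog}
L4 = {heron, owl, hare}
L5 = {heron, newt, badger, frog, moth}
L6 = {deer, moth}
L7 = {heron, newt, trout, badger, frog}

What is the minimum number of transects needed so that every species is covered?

4

L1, L2, L3, L4 together cover {heron, newt, vole, owl, trout, hare, deer, badger, bat, frog, moth} — every species.
No 3 of the 7 transects cover everything (all 35 triples fall short), so 4 is minimum.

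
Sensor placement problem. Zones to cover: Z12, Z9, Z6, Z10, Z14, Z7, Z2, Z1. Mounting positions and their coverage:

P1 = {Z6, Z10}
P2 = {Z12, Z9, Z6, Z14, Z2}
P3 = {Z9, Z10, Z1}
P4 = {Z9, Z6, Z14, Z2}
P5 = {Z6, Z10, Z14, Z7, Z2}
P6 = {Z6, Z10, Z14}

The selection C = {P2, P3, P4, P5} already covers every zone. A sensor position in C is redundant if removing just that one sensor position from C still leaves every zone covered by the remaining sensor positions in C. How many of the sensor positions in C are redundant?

1

Drop P2: Z12 uncovered — not redundant.
Drop P3: Z1 uncovered — not redundant.
Drop P4: the rest still cover every zone — redundant.
Drop P5: Z7 uncovered — not redundant.
1 redundant: P4.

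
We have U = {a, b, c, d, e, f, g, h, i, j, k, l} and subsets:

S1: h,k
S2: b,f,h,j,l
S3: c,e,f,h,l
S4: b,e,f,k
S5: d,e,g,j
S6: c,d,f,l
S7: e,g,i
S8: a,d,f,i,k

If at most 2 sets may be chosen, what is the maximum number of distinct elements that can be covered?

9

Choosing S2, S8 covers {a, b, d, f, h, i, j, k, l} — 9 elements.
No choice of 2 sets does better; here c, e, g are left uncovered.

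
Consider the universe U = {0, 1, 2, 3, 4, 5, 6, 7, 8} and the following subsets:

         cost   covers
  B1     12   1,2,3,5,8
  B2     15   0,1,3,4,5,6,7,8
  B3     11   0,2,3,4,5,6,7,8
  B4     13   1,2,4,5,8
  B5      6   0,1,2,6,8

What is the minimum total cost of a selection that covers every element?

17

B3, B5 cover every element at cost 11 + 6 = 17.
Any cover uses at least 2 sets; among all covering selections none totals below 17.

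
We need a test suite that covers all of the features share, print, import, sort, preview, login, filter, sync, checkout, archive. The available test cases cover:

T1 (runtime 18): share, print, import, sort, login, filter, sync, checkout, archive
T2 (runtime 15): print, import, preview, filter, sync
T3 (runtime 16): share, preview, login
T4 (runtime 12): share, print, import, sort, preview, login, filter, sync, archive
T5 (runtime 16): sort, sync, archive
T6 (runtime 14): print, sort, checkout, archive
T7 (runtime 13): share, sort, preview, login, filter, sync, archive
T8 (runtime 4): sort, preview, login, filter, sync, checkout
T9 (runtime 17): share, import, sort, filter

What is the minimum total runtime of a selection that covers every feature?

16

T4, T8 cover every feature at runtime 12 + 4 = 16.
Any cover uses at least 2 test cases; among all covering selections none totals below 16.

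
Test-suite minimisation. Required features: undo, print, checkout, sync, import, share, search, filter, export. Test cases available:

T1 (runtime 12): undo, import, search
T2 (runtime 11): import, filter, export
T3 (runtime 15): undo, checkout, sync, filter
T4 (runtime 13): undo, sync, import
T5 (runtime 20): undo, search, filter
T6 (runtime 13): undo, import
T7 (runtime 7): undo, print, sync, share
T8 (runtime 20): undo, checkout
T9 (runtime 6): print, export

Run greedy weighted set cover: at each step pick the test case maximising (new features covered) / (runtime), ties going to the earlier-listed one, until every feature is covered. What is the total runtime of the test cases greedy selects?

Pick 1: T7 adds 4 new (undo, print, sync, share) at runtime 7 (ratio 4/7).
Pick 2: T2 adds 3 new (import, filter, export) at runtime 11 (ratio 3/11).
Pick 3: T1 adds 1 new (search) at runtime 12 (ratio 1/12).
Pick 4: T3 adds 1 new (checkout) at runtime 15 (ratio 1/15).
Greedy total runtime: 7 + 11 + 12 + 15 = 45. (The true optimum is 40, so greedy overshoots here.)

45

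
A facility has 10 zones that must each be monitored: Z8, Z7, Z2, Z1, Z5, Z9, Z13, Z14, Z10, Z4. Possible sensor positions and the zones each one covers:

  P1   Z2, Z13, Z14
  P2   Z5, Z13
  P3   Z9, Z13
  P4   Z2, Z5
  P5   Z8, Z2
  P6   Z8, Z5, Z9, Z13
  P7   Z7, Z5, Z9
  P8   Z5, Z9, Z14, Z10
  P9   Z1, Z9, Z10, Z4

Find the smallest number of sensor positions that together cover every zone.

P1, P5, P7, P9 together cover {Z8, Z7, Z2, Z1, Z5, Z9, Z13, Z14, Z10, Z4} — every zone.
No 3 of the 9 sensor positions cover everything (all 84 triples fall short), so 4 is minimum.

4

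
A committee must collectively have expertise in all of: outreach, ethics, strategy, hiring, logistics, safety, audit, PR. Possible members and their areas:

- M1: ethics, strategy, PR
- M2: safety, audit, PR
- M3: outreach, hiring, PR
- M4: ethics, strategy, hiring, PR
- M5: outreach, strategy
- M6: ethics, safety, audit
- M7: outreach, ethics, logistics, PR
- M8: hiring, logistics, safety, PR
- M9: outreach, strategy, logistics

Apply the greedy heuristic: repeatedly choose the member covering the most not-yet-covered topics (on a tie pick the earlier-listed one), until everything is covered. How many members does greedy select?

3

Pick 1: M4 covers 4 new topics (ethics, strategy, hiring, PR).
Pick 2: M2 covers 2 new topics (safety, audit).
Pick 3: M7 covers 2 new topics (outreach, logistics).
Greedy uses 3 members.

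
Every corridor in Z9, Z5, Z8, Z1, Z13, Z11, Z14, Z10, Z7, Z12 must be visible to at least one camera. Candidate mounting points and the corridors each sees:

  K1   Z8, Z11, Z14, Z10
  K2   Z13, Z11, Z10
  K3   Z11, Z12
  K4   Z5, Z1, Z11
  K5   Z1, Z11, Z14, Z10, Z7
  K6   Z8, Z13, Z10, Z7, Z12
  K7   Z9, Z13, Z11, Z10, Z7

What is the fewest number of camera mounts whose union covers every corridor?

4

K1, K3, K4, K7 together cover {Z9, Z5, Z8, Z1, Z13, Z11, Z14, Z10, Z7, Z12} — every corridor.
No 3 of the 7 camera mounts cover everything (all 35 triples fall short), so 4 is minimum.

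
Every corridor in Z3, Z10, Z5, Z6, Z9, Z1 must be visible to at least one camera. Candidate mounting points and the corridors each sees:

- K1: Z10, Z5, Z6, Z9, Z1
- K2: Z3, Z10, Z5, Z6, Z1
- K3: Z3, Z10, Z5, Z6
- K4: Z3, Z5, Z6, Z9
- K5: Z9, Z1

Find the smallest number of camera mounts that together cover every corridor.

K1, K2 together cover {Z3, Z10, Z5, Z6, Z9, Z1} — every corridor.
No single camera mount contains all 6 corridors, so 2 is optimal.

2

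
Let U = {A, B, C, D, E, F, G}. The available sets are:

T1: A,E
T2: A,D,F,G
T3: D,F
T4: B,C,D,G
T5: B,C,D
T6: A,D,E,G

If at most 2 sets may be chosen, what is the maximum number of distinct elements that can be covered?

Choosing T1, T4 covers {A, B, C, D, E, G} — 6 elements.
No choice of 2 sets does better; here F is left uncovered.

6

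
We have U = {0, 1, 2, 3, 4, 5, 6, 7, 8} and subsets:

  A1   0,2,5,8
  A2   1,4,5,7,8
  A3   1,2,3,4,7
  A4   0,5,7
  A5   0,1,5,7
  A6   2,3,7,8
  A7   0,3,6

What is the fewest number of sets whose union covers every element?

3

A1, A2, A7 together cover {0, 1, 2, 3, 4, 5, 6, 7, 8} — every element.
No 2 of the 7 sets cover everything (all 21 pairs fall short), so 3 is minimum.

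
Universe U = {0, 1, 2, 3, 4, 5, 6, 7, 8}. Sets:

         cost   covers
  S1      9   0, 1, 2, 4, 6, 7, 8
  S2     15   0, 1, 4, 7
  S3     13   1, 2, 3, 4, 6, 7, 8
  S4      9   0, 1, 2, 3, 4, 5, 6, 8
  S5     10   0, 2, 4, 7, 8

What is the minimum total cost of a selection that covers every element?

18

S1, S4 cover every element at cost 9 + 9 = 18.
Any cover uses at least 2 sets; among all covering selections none totals below 18.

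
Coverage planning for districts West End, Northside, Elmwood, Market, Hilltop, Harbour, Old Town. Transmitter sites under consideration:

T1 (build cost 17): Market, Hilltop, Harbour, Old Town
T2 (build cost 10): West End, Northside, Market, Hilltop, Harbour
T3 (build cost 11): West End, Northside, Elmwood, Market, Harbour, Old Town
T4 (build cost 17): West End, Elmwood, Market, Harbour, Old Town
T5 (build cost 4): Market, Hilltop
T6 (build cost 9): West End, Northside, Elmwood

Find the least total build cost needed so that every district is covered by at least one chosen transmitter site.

T3, T5 cover every district at build cost 11 + 4 = 15.
Any cover uses at least 2 transmitter sites; among all covering selections none totals below 15.

15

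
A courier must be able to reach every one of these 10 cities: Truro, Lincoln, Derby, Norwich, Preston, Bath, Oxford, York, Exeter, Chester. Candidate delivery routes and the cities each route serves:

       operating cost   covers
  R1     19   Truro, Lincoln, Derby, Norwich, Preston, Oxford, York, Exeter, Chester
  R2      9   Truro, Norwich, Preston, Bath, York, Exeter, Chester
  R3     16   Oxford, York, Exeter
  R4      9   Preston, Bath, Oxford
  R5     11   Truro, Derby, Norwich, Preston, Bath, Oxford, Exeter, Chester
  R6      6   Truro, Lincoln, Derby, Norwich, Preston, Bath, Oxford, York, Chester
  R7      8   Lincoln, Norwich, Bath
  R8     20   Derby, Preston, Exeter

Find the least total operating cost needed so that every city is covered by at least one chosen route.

R2, R6 cover every city at operating cost 9 + 6 = 15.
Any cover uses at least 2 routes; among all covering selections none totals below 15.

15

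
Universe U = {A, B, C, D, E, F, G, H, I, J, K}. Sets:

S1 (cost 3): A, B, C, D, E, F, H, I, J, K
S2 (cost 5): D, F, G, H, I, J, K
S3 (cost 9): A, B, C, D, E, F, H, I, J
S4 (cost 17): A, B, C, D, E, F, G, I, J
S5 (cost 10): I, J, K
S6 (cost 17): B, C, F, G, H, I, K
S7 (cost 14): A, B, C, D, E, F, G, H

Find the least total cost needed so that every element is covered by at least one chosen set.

S1, S2 cover every element at cost 3 + 5 = 8.
Any cover uses at least 2 sets; among all covering selections none totals below 8.

8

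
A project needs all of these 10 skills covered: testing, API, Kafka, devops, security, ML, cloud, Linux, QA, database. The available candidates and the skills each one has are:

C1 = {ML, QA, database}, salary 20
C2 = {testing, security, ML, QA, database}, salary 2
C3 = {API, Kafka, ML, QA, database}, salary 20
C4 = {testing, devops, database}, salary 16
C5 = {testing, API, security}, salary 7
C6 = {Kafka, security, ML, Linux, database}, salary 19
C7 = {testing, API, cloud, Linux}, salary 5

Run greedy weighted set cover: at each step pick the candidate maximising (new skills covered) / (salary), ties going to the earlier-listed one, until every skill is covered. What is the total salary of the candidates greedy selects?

42

Pick 1: C2 adds 5 new (testing, security, ML, QA, database) at salary 2 (ratio 5/2).
Pick 2: C7 adds 3 new (API, cloud, Linux) at salary 5 (ratio 3/5).
Pick 3: C4 adds 1 new (devops) at salary 16 (ratio 1/16).
Pick 4: C6 adds 1 new (Kafka) at salary 19 (ratio 1/19).
Greedy total salary: 2 + 5 + 16 + 19 = 42.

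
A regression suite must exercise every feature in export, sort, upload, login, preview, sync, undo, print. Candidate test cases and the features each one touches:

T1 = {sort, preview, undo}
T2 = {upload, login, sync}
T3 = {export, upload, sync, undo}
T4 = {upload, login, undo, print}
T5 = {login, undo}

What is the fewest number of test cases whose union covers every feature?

T1, T3, T4 together cover {export, sort, upload, login, preview, sync, undo, print} — every feature.
No 2 of the 5 test cases cover everything (all 10 pairs fall short), so 3 is minimum.

3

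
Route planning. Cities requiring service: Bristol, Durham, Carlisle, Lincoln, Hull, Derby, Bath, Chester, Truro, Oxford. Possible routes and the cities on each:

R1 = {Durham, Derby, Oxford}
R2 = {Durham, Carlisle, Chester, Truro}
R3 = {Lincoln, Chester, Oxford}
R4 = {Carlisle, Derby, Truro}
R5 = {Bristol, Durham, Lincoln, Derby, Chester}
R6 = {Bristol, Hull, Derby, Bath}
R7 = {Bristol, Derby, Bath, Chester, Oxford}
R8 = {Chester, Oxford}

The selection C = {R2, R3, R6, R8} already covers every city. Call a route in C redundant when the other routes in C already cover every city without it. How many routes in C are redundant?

Drop R2: Durham, Carlisle, Truro uncovered — not redundant.
Drop R3: Lincoln uncovered — not redundant.
Drop R6: Bristol, Hull, Derby, Bath uncovered — not redundant.
Drop R8: the rest still cover every city — redundant.
1 redundant: R8.

1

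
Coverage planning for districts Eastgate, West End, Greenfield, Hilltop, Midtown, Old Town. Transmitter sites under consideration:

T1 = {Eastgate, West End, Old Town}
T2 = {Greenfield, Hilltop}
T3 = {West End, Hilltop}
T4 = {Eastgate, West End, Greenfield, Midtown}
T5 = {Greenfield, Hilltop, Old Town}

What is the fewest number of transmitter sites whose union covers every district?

2

T4, T5 together cover {Eastgate, West End, Greenfield, Hilltop, Midtown, Old Town} — every district.
No single transmitter site contains all 6 districts, so 2 is optimal.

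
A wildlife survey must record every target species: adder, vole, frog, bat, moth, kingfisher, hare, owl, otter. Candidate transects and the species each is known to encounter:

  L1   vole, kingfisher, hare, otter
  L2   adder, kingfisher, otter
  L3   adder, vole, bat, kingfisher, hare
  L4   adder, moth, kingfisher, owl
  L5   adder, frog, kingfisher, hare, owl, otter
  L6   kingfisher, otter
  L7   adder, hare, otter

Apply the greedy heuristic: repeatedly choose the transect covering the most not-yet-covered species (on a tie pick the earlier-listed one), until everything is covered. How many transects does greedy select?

Pick 1: L5 covers 6 new species (adder, frog, kingfisher, hare, owl, otter).
Pick 2: L3 covers 2 new species (vole, bat).
Pick 3: L4 covers 1 new species (moth).
Greedy uses 3 transects.

3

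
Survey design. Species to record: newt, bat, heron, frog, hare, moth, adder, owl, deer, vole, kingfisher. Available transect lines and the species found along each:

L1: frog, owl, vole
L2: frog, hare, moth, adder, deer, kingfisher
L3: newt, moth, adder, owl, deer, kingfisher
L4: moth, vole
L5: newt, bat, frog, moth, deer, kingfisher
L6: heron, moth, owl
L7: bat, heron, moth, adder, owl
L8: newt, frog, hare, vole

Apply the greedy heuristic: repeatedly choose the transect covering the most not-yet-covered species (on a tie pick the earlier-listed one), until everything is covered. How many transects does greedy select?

Pick 1: L2 covers 6 new species (frog, hare, moth, adder, deer, kingfisher).
Pick 2: L7 covers 3 new species (bat, heron, owl).
Pick 3: L8 covers 2 new species (newt, vole).
Greedy uses 3 transects.

3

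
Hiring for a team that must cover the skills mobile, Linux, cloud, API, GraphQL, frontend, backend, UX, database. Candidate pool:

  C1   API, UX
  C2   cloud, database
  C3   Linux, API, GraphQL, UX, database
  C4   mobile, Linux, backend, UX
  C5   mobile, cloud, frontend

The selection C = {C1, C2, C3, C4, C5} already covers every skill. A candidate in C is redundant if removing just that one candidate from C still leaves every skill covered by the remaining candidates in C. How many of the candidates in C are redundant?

2

Drop C1: the rest still cover every skill — redundant.
Drop C2: the rest still cover every skill — redundant.
Drop C3: GraphQL uncovered — not redundant.
Drop C4: backend uncovered — not redundant.
Drop C5: frontend uncovered — not redundant.
2 redundant: C1, C2.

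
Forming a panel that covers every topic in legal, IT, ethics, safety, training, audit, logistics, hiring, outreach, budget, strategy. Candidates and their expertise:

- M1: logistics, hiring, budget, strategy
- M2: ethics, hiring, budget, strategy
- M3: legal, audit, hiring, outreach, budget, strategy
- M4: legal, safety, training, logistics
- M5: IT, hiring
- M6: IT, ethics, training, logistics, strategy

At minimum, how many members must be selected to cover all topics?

M3, M4, M6 together cover {legal, IT, ethics, safety, training, audit, logistics, hiring, outreach, budget, strategy} — every topic.
No 2 of the 6 members cover everything (all 15 pairs fall short), so 3 is minimum.

3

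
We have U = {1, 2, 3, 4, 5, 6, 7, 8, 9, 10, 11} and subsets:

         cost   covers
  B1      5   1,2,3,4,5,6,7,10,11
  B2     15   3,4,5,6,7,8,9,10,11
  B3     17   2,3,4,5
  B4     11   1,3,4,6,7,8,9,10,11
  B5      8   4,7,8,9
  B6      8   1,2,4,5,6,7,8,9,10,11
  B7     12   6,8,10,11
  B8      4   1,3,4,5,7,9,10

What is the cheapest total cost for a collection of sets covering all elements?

B6, B8 cover every element at cost 8 + 4 = 12.
Any cover uses at least 2 sets; among all covering selections none totals below 12.

12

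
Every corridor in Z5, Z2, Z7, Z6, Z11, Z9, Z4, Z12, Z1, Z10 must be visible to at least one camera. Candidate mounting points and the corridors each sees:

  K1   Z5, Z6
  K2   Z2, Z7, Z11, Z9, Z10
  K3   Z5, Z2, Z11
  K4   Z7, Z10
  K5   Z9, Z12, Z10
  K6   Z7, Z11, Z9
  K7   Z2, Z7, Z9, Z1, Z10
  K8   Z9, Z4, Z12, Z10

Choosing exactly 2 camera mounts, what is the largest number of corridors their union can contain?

Choosing K1, K2 covers {Z5, Z2, Z7, Z6, Z11, Z9, Z10} — 7 corridors.
No choice of 2 camera mounts does better; here Z4, Z12, Z1 are left uncovered.

7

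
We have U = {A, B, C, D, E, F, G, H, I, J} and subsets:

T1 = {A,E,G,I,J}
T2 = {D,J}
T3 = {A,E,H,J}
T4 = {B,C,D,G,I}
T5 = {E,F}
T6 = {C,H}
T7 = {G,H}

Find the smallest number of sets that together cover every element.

T3, T4, T5 together cover {A, B, C, D, E, F, G, H, I, J} — every element.
No 2 of the 7 sets cover everything (all 21 pairs fall short), so 3 is minimum.

3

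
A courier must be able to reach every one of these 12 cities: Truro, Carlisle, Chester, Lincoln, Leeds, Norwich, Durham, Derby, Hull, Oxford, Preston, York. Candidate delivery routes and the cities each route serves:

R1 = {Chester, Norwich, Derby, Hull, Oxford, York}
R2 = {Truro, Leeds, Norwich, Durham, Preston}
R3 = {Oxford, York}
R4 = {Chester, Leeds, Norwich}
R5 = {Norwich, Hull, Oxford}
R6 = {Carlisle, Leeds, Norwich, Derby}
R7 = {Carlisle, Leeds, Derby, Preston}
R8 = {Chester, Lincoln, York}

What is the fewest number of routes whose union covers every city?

4

R1, R2, R6, R8 together cover {Truro, Carlisle, Chester, Lincoln, Leeds, Norwich, Durham, Derby, Hull, Oxford, Preston, York} — every city.
No 3 of the 8 routes cover everything (all 56 triples fall short), so 4 is minimum.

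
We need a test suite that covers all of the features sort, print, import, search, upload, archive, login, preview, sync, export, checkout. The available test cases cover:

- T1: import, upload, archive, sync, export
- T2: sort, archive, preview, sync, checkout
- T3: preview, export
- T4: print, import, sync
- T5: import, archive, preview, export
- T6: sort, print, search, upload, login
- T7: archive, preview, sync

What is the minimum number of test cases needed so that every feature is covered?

T1, T2, T6 together cover {sort, print, import, search, upload, archive, login, preview, sync, export, checkout} — every feature.
No 2 of the 7 test cases cover everything (all 21 pairs fall short), so 3 is minimum.

3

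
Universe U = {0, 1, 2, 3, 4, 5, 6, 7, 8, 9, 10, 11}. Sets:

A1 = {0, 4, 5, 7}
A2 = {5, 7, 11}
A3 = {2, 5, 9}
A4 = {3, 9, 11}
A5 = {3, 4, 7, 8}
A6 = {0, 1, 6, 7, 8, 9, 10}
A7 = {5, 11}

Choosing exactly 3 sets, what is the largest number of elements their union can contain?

Choosing A1, A4, A6 covers {0, 1, 3, 4, 5, 6, 7, 8, 9, 10, 11} — 11 elements.
No choice of 3 sets does better; here 2 is left uncovered.

11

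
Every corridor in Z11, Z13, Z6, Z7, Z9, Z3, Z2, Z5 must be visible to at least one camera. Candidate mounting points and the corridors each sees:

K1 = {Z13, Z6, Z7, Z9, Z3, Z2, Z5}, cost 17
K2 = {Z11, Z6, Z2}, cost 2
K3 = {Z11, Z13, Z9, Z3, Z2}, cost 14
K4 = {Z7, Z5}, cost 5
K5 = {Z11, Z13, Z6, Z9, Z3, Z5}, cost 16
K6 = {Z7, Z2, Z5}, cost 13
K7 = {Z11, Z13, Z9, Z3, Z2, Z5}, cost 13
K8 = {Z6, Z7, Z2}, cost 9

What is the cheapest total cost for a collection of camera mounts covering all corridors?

K1, K2 cover every corridor at cost 17 + 2 = 19.
Any cover uses at least 2 camera mounts; among all covering selections none totals below 19.

19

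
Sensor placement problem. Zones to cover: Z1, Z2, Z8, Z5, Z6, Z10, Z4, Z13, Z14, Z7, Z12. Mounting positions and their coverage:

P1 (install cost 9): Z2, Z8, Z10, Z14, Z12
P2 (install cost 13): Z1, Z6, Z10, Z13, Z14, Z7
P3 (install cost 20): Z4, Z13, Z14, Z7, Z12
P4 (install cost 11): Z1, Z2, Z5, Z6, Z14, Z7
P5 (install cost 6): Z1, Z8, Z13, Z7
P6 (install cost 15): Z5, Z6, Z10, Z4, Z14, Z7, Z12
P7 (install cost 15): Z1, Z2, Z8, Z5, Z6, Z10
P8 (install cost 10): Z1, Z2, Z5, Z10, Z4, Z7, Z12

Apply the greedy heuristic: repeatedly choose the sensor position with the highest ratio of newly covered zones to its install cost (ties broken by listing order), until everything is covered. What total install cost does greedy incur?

27

Pick 1: P8 adds 7 new (Z1, Z2, Z5, Z10, Z4, Z7, Z12) at install cost 10 (ratio 7/10).
Pick 2: P5 adds 2 new (Z8, Z13) at install cost 6 (ratio 2/6).
Pick 3: P4 adds 2 new (Z6, Z14) at install cost 11 (ratio 2/11).
Greedy total install cost: 10 + 6 + 11 = 27.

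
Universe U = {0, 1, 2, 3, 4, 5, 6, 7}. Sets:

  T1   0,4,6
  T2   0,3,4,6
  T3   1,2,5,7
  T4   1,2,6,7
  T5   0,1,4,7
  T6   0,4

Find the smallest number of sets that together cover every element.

T2, T3 together cover {0, 1, 2, 3, 4, 5, 6, 7} — every element.
No single set contains all 8 elements, so 2 is optimal.

2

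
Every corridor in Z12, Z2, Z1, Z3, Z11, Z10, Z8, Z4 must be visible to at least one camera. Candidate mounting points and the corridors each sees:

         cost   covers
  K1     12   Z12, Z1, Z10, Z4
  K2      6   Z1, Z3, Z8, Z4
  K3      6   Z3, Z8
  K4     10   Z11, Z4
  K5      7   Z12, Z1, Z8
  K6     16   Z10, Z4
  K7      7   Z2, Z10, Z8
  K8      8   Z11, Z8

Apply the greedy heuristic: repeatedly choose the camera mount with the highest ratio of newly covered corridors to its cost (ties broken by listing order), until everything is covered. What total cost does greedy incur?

Pick 1: K2 adds 4 new (Z1, Z3, Z8, Z4) at cost 6 (ratio 4/6).
Pick 2: K7 adds 2 new (Z2, Z10) at cost 7 (ratio 2/7).
Pick 3: K5 adds 1 new (Z12) at cost 7 (ratio 1/7).
Pick 4: K8 adds 1 new (Z11) at cost 8 (ratio 1/8).
Greedy total cost: 6 + 7 + 7 + 8 = 28.

28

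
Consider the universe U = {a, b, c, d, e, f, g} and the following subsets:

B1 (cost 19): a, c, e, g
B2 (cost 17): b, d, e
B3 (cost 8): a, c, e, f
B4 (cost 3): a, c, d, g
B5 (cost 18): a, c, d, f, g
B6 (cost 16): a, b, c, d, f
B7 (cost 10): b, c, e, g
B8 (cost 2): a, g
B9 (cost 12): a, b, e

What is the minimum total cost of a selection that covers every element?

21

B3, B4, B7 cover every element at cost 8 + 3 + 10 = 21.
Any cover uses at least 2 sets; among all covering selections none totals below 21.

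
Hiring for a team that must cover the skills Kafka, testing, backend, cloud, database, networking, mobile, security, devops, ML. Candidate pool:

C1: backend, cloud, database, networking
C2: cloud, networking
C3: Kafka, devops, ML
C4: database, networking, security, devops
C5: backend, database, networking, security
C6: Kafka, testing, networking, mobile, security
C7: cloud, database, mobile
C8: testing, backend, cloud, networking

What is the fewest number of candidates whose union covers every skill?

3

C1, C3, C6 together cover {Kafka, testing, backend, cloud, database, networking, mobile, security, devops, ML} — every skill.
No 2 of the 8 candidates cover everything (all 28 pairs fall short), so 3 is minimum.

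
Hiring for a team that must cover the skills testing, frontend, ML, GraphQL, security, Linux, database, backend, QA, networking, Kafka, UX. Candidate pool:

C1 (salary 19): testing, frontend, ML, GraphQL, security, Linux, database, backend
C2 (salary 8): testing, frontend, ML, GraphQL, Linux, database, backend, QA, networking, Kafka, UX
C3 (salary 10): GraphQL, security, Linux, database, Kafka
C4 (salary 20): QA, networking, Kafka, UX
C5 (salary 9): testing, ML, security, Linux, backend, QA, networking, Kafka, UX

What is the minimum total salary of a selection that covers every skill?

17

C2, C5 cover every skill at salary 8 + 9 = 17.
Any cover uses at least 2 candidates; among all covering selections none totals below 17.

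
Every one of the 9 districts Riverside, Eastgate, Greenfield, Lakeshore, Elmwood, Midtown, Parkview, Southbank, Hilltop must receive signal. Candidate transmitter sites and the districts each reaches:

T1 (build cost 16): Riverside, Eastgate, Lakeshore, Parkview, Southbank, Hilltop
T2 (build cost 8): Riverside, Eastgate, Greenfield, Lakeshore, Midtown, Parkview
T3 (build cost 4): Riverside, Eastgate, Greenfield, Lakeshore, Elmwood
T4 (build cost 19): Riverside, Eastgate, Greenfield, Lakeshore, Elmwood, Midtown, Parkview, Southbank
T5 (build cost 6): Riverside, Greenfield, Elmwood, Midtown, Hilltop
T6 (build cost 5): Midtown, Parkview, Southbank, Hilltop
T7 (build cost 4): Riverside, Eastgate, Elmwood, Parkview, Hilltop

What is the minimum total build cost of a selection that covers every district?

9

T3, T6 cover every district at build cost 4 + 5 = 9.
Any cover uses at least 2 transmitter sites; among all covering selections none totals below 9.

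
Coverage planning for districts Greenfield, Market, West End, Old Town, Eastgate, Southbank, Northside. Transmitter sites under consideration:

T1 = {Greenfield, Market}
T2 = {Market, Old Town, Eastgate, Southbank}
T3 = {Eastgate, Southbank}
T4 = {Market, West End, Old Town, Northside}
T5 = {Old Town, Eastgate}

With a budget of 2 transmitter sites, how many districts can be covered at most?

6

Choosing T2, T4 covers {Market, West End, Old Town, Eastgate, Southbank, Northside} — 6 districts.
No choice of 2 transmitter sites does better; here Greenfield is left uncovered.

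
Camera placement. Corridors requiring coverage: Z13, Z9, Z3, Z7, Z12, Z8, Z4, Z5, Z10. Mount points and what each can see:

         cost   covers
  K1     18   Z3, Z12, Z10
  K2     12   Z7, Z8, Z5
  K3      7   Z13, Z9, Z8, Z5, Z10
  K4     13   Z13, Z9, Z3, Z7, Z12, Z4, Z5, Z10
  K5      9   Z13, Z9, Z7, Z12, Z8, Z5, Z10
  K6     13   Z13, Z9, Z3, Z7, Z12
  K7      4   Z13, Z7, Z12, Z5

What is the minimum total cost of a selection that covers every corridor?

20

K3, K4 cover every corridor at cost 7 + 13 = 20.
Any cover uses at least 2 camera mounts; among all covering selections none totals below 20.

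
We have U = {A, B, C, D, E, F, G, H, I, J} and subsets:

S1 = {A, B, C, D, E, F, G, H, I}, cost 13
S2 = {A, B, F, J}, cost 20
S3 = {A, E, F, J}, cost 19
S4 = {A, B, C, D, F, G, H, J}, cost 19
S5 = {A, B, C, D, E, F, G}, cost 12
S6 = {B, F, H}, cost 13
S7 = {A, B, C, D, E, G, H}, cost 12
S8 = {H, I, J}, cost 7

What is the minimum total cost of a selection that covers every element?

19

S5, S8 cover every element at cost 12 + 7 = 19.
Any cover uses at least 2 sets; among all covering selections none totals below 19.
Greedy by coverage-per-cost would pick S1, S8 for 20 — worse than the optimum 19.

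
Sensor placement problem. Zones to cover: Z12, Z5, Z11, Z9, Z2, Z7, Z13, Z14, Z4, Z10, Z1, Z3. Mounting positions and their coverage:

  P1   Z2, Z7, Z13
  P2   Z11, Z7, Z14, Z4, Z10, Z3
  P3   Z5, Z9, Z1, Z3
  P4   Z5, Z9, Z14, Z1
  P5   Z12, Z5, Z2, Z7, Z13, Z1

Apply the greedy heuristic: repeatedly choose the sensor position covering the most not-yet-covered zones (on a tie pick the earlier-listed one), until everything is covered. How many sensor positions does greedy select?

Pick 1: P2 covers 6 new zones (Z11, Z7, Z14, Z4, Z10, Z3).
Pick 2: P5 covers 5 new zones (Z12, Z5, Z2, Z13, Z1).
Pick 3: P3 covers 1 new zones (Z9).
Greedy uses 3 sensor positions.

3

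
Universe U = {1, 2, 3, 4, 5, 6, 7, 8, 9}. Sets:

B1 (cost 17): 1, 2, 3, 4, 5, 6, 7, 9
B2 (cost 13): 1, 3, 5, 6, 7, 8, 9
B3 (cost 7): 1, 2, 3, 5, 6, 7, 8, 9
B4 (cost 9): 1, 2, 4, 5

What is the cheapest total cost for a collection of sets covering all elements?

16

B3, B4 cover every element at cost 7 + 9 = 16.
Any cover uses at least 2 sets; among all covering selections none totals below 16.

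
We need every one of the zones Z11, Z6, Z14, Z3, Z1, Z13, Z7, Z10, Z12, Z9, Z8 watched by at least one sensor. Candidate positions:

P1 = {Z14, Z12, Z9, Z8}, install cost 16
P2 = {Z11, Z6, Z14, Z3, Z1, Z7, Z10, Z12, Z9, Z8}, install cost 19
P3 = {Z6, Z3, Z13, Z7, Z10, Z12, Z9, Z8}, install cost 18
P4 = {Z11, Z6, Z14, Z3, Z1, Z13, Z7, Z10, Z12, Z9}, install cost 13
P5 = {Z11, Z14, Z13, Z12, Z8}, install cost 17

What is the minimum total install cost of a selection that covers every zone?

29

P1, P4 cover every zone at install cost 16 + 13 = 29.
Any cover uses at least 2 sensor positions; among all covering selections none totals below 29.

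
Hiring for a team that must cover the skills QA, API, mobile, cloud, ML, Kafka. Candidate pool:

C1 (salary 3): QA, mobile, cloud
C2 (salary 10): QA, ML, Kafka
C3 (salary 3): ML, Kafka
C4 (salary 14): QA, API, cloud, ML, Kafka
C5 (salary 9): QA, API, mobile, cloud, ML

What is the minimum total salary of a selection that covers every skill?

12

C3, C5 cover every skill at salary 3 + 9 = 12.
Any cover uses at least 2 candidates; among all covering selections none totals below 12.
Greedy by coverage-per-salary would pick C1, C3, C5 for 15 — worse than the optimum 12.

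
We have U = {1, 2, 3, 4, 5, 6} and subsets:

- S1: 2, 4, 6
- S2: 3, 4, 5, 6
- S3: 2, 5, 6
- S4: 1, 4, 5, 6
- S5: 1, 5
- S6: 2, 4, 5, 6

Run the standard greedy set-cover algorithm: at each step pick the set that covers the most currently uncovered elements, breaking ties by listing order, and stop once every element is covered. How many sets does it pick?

Pick 1: S2 covers 4 new elements (3, 4, 5, 6).
Pick 2: S1 covers 1 new elements (2).
Pick 3: S4 covers 1 new elements (1).
Greedy uses 3 sets.

3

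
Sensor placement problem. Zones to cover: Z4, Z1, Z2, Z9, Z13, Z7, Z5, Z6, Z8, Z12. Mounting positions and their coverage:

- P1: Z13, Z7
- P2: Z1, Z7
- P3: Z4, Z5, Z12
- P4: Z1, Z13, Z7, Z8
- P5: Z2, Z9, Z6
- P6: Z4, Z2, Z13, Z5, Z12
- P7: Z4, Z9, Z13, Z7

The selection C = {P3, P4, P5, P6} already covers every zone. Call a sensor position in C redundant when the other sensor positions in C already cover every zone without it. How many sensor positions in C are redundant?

2

Drop P3: the rest still cover every zone — redundant.
Drop P4: Z1, Z7, Z8 uncovered — not redundant.
Drop P5: Z9, Z6 uncovered — not redundant.
Drop P6: the rest still cover every zone — redundant.
2 redundant: P3, P6.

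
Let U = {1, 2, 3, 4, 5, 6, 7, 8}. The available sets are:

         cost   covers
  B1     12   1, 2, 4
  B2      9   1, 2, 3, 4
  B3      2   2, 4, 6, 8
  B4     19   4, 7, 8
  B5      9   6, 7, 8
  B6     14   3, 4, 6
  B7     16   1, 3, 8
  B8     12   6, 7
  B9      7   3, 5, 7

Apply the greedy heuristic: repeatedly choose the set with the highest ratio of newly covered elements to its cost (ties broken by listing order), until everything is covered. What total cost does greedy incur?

18

Pick 1: B3 adds 4 new (2, 4, 6, 8) at cost 2 (ratio 4/2).
Pick 2: B9 adds 3 new (3, 5, 7) at cost 7 (ratio 3/7).
Pick 3: B2 adds 1 new (1) at cost 9 (ratio 1/9).
Greedy total cost: 2 + 7 + 9 = 18.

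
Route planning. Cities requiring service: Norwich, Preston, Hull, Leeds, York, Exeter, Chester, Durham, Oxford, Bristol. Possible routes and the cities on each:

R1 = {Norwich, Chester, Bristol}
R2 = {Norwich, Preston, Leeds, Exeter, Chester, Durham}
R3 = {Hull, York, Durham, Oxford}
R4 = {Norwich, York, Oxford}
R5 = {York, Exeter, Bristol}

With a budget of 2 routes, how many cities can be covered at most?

Choosing R2, R3 covers {Norwich, Preston, Hull, Leeds, York, Exeter, Chester, Durham, Oxford} — 9 cities.
No choice of 2 routes does better; here Bristol is left uncovered.

9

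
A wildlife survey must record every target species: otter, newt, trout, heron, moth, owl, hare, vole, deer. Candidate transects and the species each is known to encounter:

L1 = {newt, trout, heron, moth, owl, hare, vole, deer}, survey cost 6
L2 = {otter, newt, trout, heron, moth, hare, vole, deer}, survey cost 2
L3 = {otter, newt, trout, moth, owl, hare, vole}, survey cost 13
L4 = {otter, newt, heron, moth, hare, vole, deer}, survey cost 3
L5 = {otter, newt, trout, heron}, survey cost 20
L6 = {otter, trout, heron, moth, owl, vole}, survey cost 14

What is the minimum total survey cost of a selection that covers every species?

L1, L2 cover every species at survey cost 6 + 2 = 8.
Any cover uses at least 2 transects; among all covering selections none totals below 8.

8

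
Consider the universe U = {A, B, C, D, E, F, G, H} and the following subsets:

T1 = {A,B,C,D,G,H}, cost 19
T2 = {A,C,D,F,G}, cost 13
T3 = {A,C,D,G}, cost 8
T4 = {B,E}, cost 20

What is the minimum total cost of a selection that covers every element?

52

T1, T2, T4 cover every element at cost 19 + 13 + 20 = 52.
Any cover uses at least 3 sets; among all covering selections none totals below 52.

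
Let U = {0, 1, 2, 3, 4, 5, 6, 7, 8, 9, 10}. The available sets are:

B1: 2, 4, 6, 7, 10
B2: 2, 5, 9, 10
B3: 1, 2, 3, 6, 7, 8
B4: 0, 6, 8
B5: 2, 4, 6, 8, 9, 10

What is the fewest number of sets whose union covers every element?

4

B1, B2, B3, B4 together cover {0, 1, 2, 3, 4, 5, 6, 7, 8, 9, 10} — every element.
No 3 of the 5 sets cover everything (all 10 triples fall short), so 4 is minimum.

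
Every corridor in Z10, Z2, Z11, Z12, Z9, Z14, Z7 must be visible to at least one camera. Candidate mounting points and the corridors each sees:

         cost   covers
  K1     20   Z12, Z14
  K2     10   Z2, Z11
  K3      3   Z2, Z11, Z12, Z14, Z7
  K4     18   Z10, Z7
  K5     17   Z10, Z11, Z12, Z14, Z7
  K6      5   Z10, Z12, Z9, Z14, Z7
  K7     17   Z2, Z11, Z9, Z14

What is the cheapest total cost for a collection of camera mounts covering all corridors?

8

K3, K6 cover every corridor at cost 3 + 5 = 8.
Any cover uses at least 2 camera mounts; among all covering selections none totals below 8.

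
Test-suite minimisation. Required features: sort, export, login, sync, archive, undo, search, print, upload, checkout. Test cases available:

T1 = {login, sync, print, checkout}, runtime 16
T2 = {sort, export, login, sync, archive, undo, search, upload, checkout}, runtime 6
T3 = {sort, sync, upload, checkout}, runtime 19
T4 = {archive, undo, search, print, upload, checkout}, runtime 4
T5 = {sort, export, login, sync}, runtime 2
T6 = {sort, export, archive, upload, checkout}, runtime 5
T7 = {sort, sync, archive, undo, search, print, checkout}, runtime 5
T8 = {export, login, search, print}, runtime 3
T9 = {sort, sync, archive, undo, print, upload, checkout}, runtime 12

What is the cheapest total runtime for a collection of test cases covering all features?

T4, T5 cover every feature at runtime 4 + 2 = 6.
Any cover uses at least 2 test cases; among all covering selections none totals below 6.

6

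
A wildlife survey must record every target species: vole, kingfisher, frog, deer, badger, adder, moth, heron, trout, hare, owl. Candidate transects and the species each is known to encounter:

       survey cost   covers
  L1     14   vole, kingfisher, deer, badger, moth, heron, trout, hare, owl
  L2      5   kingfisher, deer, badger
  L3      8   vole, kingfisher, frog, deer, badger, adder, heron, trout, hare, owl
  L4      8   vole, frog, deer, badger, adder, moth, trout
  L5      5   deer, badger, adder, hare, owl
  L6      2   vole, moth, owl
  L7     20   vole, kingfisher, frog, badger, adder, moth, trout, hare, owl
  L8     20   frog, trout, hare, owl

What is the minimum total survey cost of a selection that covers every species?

10

L3, L6 cover every species at survey cost 8 + 2 = 10.
Any cover uses at least 2 transects; among all covering selections none totals below 10.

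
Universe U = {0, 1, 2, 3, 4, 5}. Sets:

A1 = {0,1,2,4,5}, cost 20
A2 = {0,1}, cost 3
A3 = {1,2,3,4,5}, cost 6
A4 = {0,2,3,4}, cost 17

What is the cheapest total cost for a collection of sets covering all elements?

9

A2, A3 cover every element at cost 3 + 6 = 9.
Any cover uses at least 2 sets; among all covering selections none totals below 9.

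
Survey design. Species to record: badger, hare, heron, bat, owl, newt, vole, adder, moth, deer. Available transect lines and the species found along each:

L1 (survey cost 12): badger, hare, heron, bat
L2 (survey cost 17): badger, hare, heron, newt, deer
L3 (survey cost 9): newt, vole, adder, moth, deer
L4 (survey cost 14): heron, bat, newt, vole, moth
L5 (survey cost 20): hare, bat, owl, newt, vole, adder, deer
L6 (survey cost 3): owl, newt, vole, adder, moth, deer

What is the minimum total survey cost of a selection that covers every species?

L1, L6 cover every species at survey cost 12 + 3 = 15.
Any cover uses at least 2 transects; among all covering selections none totals below 15.

15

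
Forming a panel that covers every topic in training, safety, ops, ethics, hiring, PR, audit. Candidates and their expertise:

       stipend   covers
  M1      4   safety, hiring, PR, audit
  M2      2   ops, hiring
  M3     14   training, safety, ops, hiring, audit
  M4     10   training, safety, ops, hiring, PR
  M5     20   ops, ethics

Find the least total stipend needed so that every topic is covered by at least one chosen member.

34

M1, M4, M5 cover every topic at stipend 4 + 10 + 20 = 34.
Any cover uses at least 3 members; among all covering selections none totals below 34.
Greedy by coverage-per-stipend would pick M1, M2, M4, M5 for 36 — worse than the optimum 34.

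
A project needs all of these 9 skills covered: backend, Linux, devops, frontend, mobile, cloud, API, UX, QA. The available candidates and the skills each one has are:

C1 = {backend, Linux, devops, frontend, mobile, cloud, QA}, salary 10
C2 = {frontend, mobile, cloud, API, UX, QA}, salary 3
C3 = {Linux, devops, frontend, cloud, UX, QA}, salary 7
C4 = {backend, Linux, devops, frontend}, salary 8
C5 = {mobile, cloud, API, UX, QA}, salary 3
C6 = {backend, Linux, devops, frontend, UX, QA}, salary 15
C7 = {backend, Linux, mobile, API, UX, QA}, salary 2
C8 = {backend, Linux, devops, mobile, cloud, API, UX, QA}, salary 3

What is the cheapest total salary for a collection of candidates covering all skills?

C2, C8 cover every skill at salary 3 + 3 = 6.
Any cover uses at least 2 candidates; among all covering selections none totals below 6.
Greedy by coverage-per-salary would pick C7, C2, C8 for 8 — worse than the optimum 6.

6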